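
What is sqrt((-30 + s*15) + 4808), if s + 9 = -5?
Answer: 2*sqrt(1142) ≈ 67.587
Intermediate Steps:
s = -14 (s = -9 - 5 = -14)
sqrt((-30 + s*15) + 4808) = sqrt((-30 - 14*15) + 4808) = sqrt((-30 - 210) + 4808) = sqrt(-240 + 4808) = sqrt(4568) = 2*sqrt(1142)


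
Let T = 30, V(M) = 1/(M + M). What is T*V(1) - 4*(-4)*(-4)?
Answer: -49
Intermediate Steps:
V(M) = 1/(2*M)
T*V(1) - 4*(-4)*(-4) = 30*((1/2)/1) - 4*(-4)*(-4) = 30*((1/2)*1) + 16*(-4) = 30*(1/2) - 64 = 15 - 64 = -49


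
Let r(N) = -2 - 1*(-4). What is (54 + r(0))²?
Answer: 3136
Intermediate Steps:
r(N) = 2 (r(N) = -2 + 4 = 2)
(54 + r(0))² = (54 + 2)² = 56² = 3136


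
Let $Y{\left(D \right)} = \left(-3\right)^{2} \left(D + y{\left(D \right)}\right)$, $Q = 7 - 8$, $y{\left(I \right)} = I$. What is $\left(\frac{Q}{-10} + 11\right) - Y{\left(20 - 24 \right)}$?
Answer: $\frac{831}{10} \approx 83.1$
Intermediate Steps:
$Q = -1$
$Y{\left(D \right)} = 18 D$ ($Y{\left(D \right)} = \left(-3\right)^{2} \left(D + D\right) = 9 \cdot 2 D = 18 D$)
$\left(\frac{Q}{-10} + 11\right) - Y{\left(20 - 24 \right)} = \left(- \frac{1}{-10} + 11\right) - 18 \left(20 - 24\right) = \left(\left(-1\right) \left(- \frac{1}{10}\right) + 11\right) - 18 \left(20 - 24\right) = \left(\frac{1}{10} + 11\right) - 18 \left(-4\right) = \frac{111}{10} - -72 = \frac{111}{10} + 72 = \frac{831}{10}$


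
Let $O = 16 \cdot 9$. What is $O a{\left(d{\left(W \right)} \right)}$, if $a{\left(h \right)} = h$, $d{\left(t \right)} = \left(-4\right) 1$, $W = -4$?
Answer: $-576$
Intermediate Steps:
$d{\left(t \right)} = -4$
$O = 144$
$O a{\left(d{\left(W \right)} \right)} = 144 \left(-4\right) = -576$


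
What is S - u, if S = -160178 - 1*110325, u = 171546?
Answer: -442049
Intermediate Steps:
S = -270503 (S = -160178 - 110325 = -270503)
S - u = -270503 - 1*171546 = -270503 - 171546 = -442049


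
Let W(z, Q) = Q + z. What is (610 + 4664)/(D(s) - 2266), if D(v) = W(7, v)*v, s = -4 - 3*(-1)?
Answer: -2637/1136 ≈ -2.3213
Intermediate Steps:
s = -1 (s = -4 + 3 = -1)
D(v) = v*(7 + v) (D(v) = (v + 7)*v = (7 + v)*v = v*(7 + v))
(610 + 4664)/(D(s) - 2266) = (610 + 4664)/(-(7 - 1) - 2266) = 5274/(-1*6 - 2266) = 5274/(-6 - 2266) = 5274/(-2272) = 5274*(-1/2272) = -2637/1136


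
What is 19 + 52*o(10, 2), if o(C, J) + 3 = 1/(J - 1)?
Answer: -85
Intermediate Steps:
o(C, J) = -3 + 1/(-1 + J) (o(C, J) = -3 + 1/(J - 1) = -3 + 1/(-1 + J))
19 + 52*o(10, 2) = 19 + 52*((4 - 3*2)/(-1 + 2)) = 19 + 52*((4 - 6)/1) = 19 + 52*(1*(-2)) = 19 + 52*(-2) = 19 - 104 = -85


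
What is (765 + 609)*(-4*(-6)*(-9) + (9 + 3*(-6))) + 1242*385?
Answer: 169020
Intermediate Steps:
(765 + 609)*(-4*(-6)*(-9) + (9 + 3*(-6))) + 1242*385 = 1374*(24*(-9) + (9 - 18)) + 478170 = 1374*(-216 - 9) + 478170 = 1374*(-225) + 478170 = -309150 + 478170 = 169020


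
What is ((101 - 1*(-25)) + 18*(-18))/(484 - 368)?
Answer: -99/58 ≈ -1.7069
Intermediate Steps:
((101 - 1*(-25)) + 18*(-18))/(484 - 368) = ((101 + 25) - 324)/116 = (126 - 324)*(1/116) = -198*1/116 = -99/58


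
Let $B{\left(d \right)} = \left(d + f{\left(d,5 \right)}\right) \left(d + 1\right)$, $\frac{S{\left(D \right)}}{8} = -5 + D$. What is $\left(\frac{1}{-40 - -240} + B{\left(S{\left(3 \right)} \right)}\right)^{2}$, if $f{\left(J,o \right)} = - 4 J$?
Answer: $\frac{20735712001}{40000} \approx 5.1839 \cdot 10^{5}$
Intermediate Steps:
$S{\left(D \right)} = -40 + 8 D$ ($S{\left(D \right)} = 8 \left(-5 + D\right) = -40 + 8 D$)
$B{\left(d \right)} = - 3 d \left(1 + d\right)$ ($B{\left(d \right)} = \left(d - 4 d\right) \left(d + 1\right) = - 3 d \left(1 + d\right)$)
$\left(\frac{1}{-40 - -240} + B{\left(S{\left(3 \right)} \right)}\right)^{2} = \left(\frac{1}{-40 - -240} + 3 \left(-40 + 8 \cdot 3\right) \left(-1 - \left(-40 + 8 \cdot 3\right)\right)\right)^{2} = \left(\frac{1}{-40 + 240} + 3 \left(-40 + 24\right) \left(-1 - \left(-40 + 24\right)\right)\right)^{2} = \left(\frac{1}{200} + 3 \left(-16\right) \left(-1 - -16\right)\right)^{2} = \left(\frac{1}{200} + 3 \left(-16\right) \left(-1 + 16\right)\right)^{2} = \left(\frac{1}{200} + 3 \left(-16\right) 15\right)^{2} = \left(\frac{1}{200} - 720\right)^{2} = \left(- \frac{143999}{200}\right)^{2} = \frac{20735712001}{40000}$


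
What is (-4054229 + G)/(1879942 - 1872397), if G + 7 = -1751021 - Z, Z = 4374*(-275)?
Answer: -4602407/7545 ≈ -609.99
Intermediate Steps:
Z = -1202850
G = -548178 (G = -7 + (-1751021 - 1*(-1202850)) = -7 + (-1751021 + 1202850) = -7 - 548171 = -548178)
(-4054229 + G)/(1879942 - 1872397) = (-4054229 - 548178)/(1879942 - 1872397) = -4602407/7545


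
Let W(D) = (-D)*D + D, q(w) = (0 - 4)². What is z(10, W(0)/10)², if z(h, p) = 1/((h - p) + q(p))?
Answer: 1/676 ≈ 0.0014793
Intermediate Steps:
q(w) = 16 (q(w) = (-4)² = 16)
W(D) = D - D² (W(D) = -D² + D = D - D²)
z(h, p) = 1/(16 + h - p) (z(h, p) = 1/((h - p) + 16) = 1/(16 + h - p))
z(10, W(0)/10)² = (1/(16 + 10 - 0*(1 - 1*0)/10))² = (1/(16 + 10 - 0*(1 + 0)/10))² = (1/(16 + 10 - 0*1/10))² = (1/(16 + 10 - 0/10))² = (1/(16 + 10 - 1*0))² = (1/(16 + 10 + 0))² = (1/26)² = 1/676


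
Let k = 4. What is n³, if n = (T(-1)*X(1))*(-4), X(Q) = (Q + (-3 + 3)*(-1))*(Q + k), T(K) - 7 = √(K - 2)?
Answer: -2240000 - 1152000*I*√3 ≈ -2.24e+6 - 1.9953e+6*I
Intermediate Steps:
T(K) = 7 + √(-2 + K) (T(K) = 7 + √(K - 2) = 7 + √(-2 + K))
X(Q) = Q*(4 + Q) (X(Q) = (Q + (-3 + 3)*(-1))*(Q + 4) = (Q + 0*(-1))*(4 + Q) = (Q + 0)*(4 + Q) = Q*(4 + Q))
n = -140 - 20*I*√3 (n = ((7 + √(-2 - 1))*(1*(4 + 1)))*(-4) = ((7 + √(-3))*(1*5))*(-4) = ((7 + I*√3)*5)*(-4) = (35 + 5*I*√3)*(-4) = -140 - 20*I*√3 ≈ -140.0 - 34.641*I)
n³ = (-140 - 20*I*√3)³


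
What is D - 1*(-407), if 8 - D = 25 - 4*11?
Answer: 434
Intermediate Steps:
D = 27 (D = 8 - (25 - 4*11) = 8 - (25 - 44) = 8 - 1*(-19) = 8 + 19 = 27)
D - 1*(-407) = 27 - 1*(-407) = 27 + 407 = 434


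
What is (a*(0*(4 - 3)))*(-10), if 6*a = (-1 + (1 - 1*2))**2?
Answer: 0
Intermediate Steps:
a = 2/3 (a = (-1 + (1 - 1*2))**2/6 = (-1 + (1 - 2))**2/6 = (-1 - 1)**2/6 = (1/6)*(-2)**2 = (1/6)*4 = 2/3 ≈ 0.66667)
(a*(0*(4 - 3)))*(-10) = (2*(0*(4 - 3))/3)*(-10) = (2*(0*1)/3)*(-10) = ((2/3)*0)*(-10) = 0*(-10) = 0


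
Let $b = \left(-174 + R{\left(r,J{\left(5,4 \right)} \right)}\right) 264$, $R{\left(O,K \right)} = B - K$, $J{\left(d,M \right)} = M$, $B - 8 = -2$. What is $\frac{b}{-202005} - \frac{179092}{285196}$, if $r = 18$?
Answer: $- \frac{1935608291}{4800918165} \approx -0.40317$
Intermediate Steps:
$B = 6$ ($B = 8 - 2 = 6$)
$R{\left(O,K \right)} = 6 - K$
$b = -45408$ ($b = \left(-174 + \left(6 - 4\right)\right) 264 = \left(-174 + 2\right) 264 = \left(-172\right) 264 = -45408$)
$\frac{b}{-202005} - \frac{179092}{285196} = - \frac{45408}{-202005} - \frac{179092}{285196} = \left(-45408\right) \left(- \frac{1}{202005}\right) - \frac{44773}{71299} = \frac{15136}{67335} - \frac{44773}{71299} = - \frac{1935608291}{4800918165}$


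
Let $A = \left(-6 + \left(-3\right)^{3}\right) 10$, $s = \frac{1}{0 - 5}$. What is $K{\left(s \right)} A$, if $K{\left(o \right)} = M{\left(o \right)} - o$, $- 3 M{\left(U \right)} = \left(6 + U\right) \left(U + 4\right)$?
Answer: $\frac{11792}{5} \approx 2358.4$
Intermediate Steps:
$M{\left(U \right)} = - \frac{\left(4 + U\right) \left(6 + U\right)}{3}$ ($M{\left(U \right)} = - \frac{\left(6 + U\right) \left(U + 4\right)}{3} = - \frac{\left(6 + U\right) \left(4 + U\right)}{3} = - \frac{\left(4 + U\right) \left(6 + U\right)}{3}$)
$s = - \frac{1}{5}$ ($s = \frac{1}{-5} = - \frac{1}{5} \approx -0.2$)
$K{\left(o \right)} = -8 - \frac{13 o}{3} - \frac{o^{2}}{3}$ ($K{\left(o \right)} = \left(-8 - \frac{10 o}{3} - \frac{o^{2}}{3}\right) - o = -8 - \frac{13 o}{3} - \frac{o^{2}}{3}$)
$A = -330$ ($A = \left(-6 - 27\right) 10 = \left(-33\right) 10 = -330$)
$K{\left(s \right)} A = \left(-8 - - \frac{13}{15} - \frac{\left(- \frac{1}{5}\right)^{2}}{3}\right) \left(-330\right) = \left(-8 + \frac{13}{15} - \frac{1}{75}\right) \left(-330\right) = \left(- \frac{536}{75}\right) \left(-330\right) = \frac{11792}{5}$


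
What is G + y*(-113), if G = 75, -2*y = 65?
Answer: 7495/2 ≈ 3747.5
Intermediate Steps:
y = -65/2 (y = -1/2*65 = -65/2 ≈ -32.500)
G + y*(-113) = 75 - 65/2*(-113) = 75 + 7345/2 = 7495/2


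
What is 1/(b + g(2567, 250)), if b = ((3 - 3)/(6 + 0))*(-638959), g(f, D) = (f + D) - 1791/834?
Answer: 278/782529 ≈ 0.00035526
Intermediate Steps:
g(f, D) = -597/278 + D + f (g(f, D) = (D + f) - 1791*1/834 = (D + f) - 597/278 = -597/278 + D + f)
b = 0 (b = (0/6)*(-638959) = (0*(1/6))*(-638959) = 0*(-638959) = 0)
1/(b + g(2567, 250)) = 1/(0 + (-597/278 + 250 + 2567)) = 1/(0 + 782529/278) = 1/(782529/278) = 278/782529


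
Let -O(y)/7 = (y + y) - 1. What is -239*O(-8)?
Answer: -28441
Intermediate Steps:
O(y) = 7 - 14*y (O(y) = -7*((y + y) - 1) = -7*(2*y - 1) = -7*(-1 + 2*y) = 7 - 14*y)
-239*O(-8) = -239*(7 - 14*(-8)) = -239*(7 + 112) = -239*119 = -28441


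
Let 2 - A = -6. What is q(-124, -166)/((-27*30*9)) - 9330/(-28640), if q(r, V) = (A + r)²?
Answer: -15868207/10439280 ≈ -1.5200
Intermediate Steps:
A = 8 (A = 2 - 1*(-6) = 2 + 6 = 8)
q(r, V) = (8 + r)²
q(-124, -166)/((-27*30*9)) - 9330/(-28640) = (8 - 124)²/((-27*30*9)) - 9330/(-28640) = (-116)²/((-810*9)) - 9330*(-1/28640) = 13456/(-7290) + 933/2864 = 13456*(-1/7290) + 933/2864 = -6728/3645 + 933/2864 = -15868207/10439280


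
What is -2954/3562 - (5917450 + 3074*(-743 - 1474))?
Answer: 1598638371/1781 ≈ 8.9761e+5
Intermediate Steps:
-2954/3562 - (5917450 + 3074*(-743 - 1474)) = -2954*1/3562 - 3074/(1/(576 + (-2217 + 1349))) = -1477/1781 - 3074/(1/(576 - 868)) = -1477/1781 - 3074/(1/(-292)) = -1477/1781 - 3074/(-1/292) = -1477/1781 - 3074*(-292) = -1477/1781 + 897608 = 1598638371/1781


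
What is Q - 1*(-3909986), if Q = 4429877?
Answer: 8339863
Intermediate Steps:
Q - 1*(-3909986) = 4429877 - 1*(-3909986) = 4429877 + 3909986 = 8339863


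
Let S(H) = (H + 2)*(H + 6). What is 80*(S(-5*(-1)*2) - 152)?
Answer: 3200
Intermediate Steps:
S(H) = (2 + H)*(6 + H)
80*(S(-5*(-1)*2) - 152) = 80*((12 + (-5*(-1)*2)² + 8*(-5*(-1)*2)) - 152) = 80*((12 + (5*2)² + 8*(5*2)) - 152) = 80*((12 + 10² + 8*10) - 152) = 80*((12 + 100 + 80) - 152) = 80*(192 - 152) = 80*40 = 3200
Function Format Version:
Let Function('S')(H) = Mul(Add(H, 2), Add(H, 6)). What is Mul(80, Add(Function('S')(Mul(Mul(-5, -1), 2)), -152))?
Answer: 3200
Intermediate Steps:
Function('S')(H) = Mul(Add(2, H), Add(6, H))
Mul(80, Add(Function('S')(Mul(Mul(-5, -1), 2)), -152)) = Mul(80, Add(Add(12, Pow(Mul(Mul(-5, -1), 2), 2), Mul(8, Mul(Mul(-5, -1), 2))), -152)) = Mul(80, Add(Add(12, Pow(Mul(5, 2), 2), Mul(8, Mul(5, 2))), -152)) = Mul(80, Add(Add(12, Pow(10, 2), Mul(8, 10)), -152)) = Mul(80, Add(Add(12, 100, 80), -152)) = Mul(80, Add(192, -152)) = Mul(80, 40) = 3200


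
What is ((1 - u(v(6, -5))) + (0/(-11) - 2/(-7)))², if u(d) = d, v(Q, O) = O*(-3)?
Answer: 9216/49 ≈ 188.08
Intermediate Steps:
v(Q, O) = -3*O
((1 - u(v(6, -5))) + (0/(-11) - 2/(-7)))² = ((1 - (-3)*(-5)) + (0/(-11) - 2/(-7)))² = ((1 - 1*15) + (0*(-1/11) - 2*(-⅐)))² = ((1 - 15) + (0 + 2/7))² = (-14 + 2/7)² = (-96/7)² = 9216/49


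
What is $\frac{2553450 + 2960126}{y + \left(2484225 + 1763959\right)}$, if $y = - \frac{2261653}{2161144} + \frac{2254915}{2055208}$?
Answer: $\frac{765284424258801136}{589648004372792597} \approx 1.2979$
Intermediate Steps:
$y = \frac{7032146373}{138800013686}$ ($y = \left(-2261653\right) \frac{1}{2161144} + 2254915 \cdot \frac{1}{2055208} = - \frac{2261653}{2161144} + \frac{2254915}{2055208} = \frac{7032146373}{138800013686} \approx 0.050664$)
$\frac{2553450 + 2960126}{y + \left(2484225 + 1763959\right)} = \frac{2553450 + 2960126}{\frac{7032146373}{138800013686} + \left(2484225 + 1763959\right)} = \frac{5513576}{\frac{7032146373}{138800013686} + 4248184} = \frac{5513576}{\frac{589648004372792597}{138800013686}} = 5513576 \cdot \frac{138800013686}{589648004372792597} = \frac{765284424258801136}{589648004372792597}$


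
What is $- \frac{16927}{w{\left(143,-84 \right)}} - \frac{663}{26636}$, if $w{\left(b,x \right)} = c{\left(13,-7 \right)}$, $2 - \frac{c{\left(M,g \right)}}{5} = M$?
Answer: $\frac{450831107}{1464980} \approx 307.74$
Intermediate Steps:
$c{\left(M,g \right)} = 10 - 5 M$
$w{\left(b,x \right)} = -55$ ($w{\left(b,x \right)} = 10 - 65 = -55$)
$- \frac{16927}{w{\left(143,-84 \right)}} - \frac{663}{26636} = - \frac{16927}{-55} - \frac{663}{26636} = \left(-16927\right) \left(- \frac{1}{55}\right) - \frac{663}{26636} = \frac{16927}{55} - \frac{663}{26636} = \frac{450831107}{1464980}$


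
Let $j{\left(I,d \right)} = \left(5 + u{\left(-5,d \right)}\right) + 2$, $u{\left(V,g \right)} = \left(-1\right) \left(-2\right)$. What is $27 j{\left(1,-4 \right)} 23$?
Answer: $5589$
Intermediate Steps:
$u{\left(V,g \right)} = 2$
$j{\left(I,d \right)} = 9$ ($j{\left(I,d \right)} = \left(5 + 2\right) + 2 = 7 + 2 = 9$)
$27 j{\left(1,-4 \right)} 23 = 27 \cdot 9 \cdot 23 = 243 \cdot 23 = 5589$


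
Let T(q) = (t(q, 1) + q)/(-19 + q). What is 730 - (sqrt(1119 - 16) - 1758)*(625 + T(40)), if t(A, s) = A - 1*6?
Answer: 7739724/7 - 13199*sqrt(1103)/21 ≈ 1.0848e+6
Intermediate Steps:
t(A, s) = -6 + A (t(A, s) = A - 6 = -6 + A)
T(q) = (-6 + 2*q)/(-19 + q) (T(q) = ((-6 + q) + q)/(-19 + q) = (-6 + 2*q)/(-19 + q))
730 - (sqrt(1119 - 16) - 1758)*(625 + T(40)) = 730 - (sqrt(1119 - 16) - 1758)*(625 + 2*(-3 + 40)/(-19 + 40)) = 730 - (sqrt(1103) - 1758)*(625 + 2*37/21) = 730 - (-1758 + sqrt(1103))*(625 + 2*(1/21)*37) = 730 - (-1758 + sqrt(1103))*(625 + 74/21) = 730 - (-1758 + sqrt(1103))*13199/21 = 730 - (-7734614/7 + 13199*sqrt(1103)/21) = 730 + (7734614/7 - 13199*sqrt(1103)/21) = 7739724/7 - 13199*sqrt(1103)/21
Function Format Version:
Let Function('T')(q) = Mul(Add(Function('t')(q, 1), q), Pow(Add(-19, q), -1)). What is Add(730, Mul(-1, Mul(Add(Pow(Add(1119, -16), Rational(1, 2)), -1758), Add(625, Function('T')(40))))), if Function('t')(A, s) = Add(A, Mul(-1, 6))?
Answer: Add(Rational(7739724, 7), Mul(Rational(-13199, 21), Pow(1103, Rational(1, 2)))) ≈ 1.0848e+6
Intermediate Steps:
Function('t')(A, s) = Add(-6, A) (Function('t')(A, s) = Add(A, -6) = Add(-6, A))
Function('T')(q) = Mul(Pow(Add(-19, q), -1), Add(-6, Mul(2, q))) (Function('T')(q) = Mul(Add(Add(-6, q), q), Pow(Add(-19, q), -1)) = Mul(Add(-6, Mul(2, q)), Pow(Add(-19, q), -1)) = Mul(Pow(Add(-19, q), -1), Add(-6, Mul(2, q))))
Add(730, Mul(-1, Mul(Add(Pow(Add(1119, -16), Rational(1, 2)), -1758), Add(625, Function('T')(40))))) = Add(730, Mul(-1, Mul(Add(Pow(Add(1119, -16), Rational(1, 2)), -1758), Add(625, Mul(2, Pow(Add(-19, 40), -1), Add(-3, 40)))))) = Add(730, Mul(-1, Mul(Add(Pow(1103, Rational(1, 2)), -1758), Add(625, Mul(2, Pow(21, -1), 37))))) = Add(730, Mul(-1, Mul(Add(-1758, Pow(1103, Rational(1, 2))), Add(625, Mul(2, Rational(1, 21), 37))))) = Add(730, Mul(-1, Mul(Add(-1758, Pow(1103, Rational(1, 2))), Add(625, Rational(74, 21))))) = Add(730, Mul(-1, Mul(Add(-1758, Pow(1103, Rational(1, 2))), Rational(13199, 21)))) = Add(730, Mul(-1, Add(Rational(-7734614, 7), Mul(Rational(13199, 21), Pow(1103, Rational(1, 2)))))) = Add(730, Add(Rational(7734614, 7), Mul(Rational(-13199, 21), Pow(1103, Rational(1, 2))))) = Add(Rational(7739724, 7), Mul(Rational(-13199, 21), Pow(1103, Rational(1, 2))))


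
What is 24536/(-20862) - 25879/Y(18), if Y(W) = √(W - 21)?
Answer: -12268/10431 + 25879*I*√3/3 ≈ -1.1761 + 14941.0*I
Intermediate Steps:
Y(W) = √(-21 + W)
24536/(-20862) - 25879/Y(18) = 24536/(-20862) - 25879/√(-21 + 18) = 24536*(-1/20862) - 25879*(-I*√3/3) = -12268/10431 - 25879*(-I*√3/3) = -12268/10431 - (-25879)*I*√3/3 = -12268/10431 + 25879*I*√3/3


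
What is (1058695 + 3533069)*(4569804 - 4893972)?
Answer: -1488502952352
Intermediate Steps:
(1058695 + 3533069)*(4569804 - 4893972) = 4591764*(-324168) = -1488502952352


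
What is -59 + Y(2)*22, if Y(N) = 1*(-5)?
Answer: -169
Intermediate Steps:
Y(N) = -5
-59 + Y(2)*22 = -59 - 5*22 = -59 - 110 = -169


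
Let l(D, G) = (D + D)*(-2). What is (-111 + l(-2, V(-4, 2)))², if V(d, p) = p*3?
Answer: 10609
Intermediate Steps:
V(d, p) = 3*p
l(D, G) = -4*D (l(D, G) = (2*D)*(-2) = -4*D)
(-111 + l(-2, V(-4, 2)))² = (-111 - 4*(-2))² = (-111 + 8)² = (-103)² = 10609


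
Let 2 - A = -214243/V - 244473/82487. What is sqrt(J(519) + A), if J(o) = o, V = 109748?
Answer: 37*sqrt(7870768128344982991)/4526391638 ≈ 22.933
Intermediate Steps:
A = 62608251697/9052783276 (A = 2 - (-214243/109748 - 244473/82487) = 2 - 1*(-44502685145/9052783276) = 2 + 44502685145/9052783276 = 62608251697/9052783276 ≈ 6.9159)
sqrt(J(519) + A) = sqrt(519 + 62608251697/9052783276) = sqrt(4761002771941/9052783276) = 37*sqrt(7870768128344982991)/4526391638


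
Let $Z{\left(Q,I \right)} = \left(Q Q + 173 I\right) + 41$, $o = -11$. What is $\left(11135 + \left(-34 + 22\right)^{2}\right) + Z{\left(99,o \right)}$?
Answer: $19218$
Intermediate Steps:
$Z{\left(Q,I \right)} = 41 + Q^{2} + 173 I$ ($Z{\left(Q,I \right)} = \left(Q^{2} + 173 I\right) + 41 = 41 + Q^{2} + 173 I$)
$\left(11135 + \left(-34 + 22\right)^{2}\right) + Z{\left(99,o \right)} = \left(11135 + \left(-34 + 22\right)^{2}\right) + \left(41 + 99^{2} + 173 \left(-11\right)\right) = \left(11135 + \left(-12\right)^{2}\right) + \left(41 + 9801 - 1903\right) = \left(11135 + 144\right) + 7939 = 11279 + 7939 = 19218$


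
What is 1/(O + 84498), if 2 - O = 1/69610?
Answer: 69610/5882044999 ≈ 1.1834e-5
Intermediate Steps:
O = 139219/69610 (O = 2 - 1/69610 = 139219/69610 ≈ 2.0000)
1/(O + 84498) = 1/(139219/69610 + 84498) = 1/(5882044999/69610) = 69610/5882044999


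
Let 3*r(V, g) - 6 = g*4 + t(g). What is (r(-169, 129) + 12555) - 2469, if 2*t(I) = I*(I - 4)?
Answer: 25895/2 ≈ 12948.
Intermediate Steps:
t(I) = I*(-4 + I)/2 (t(I) = (I*(I - 4))/2 = (I*(-4 + I))/2 = I*(-4 + I)/2)
r(V, g) = 2 + 4*g/3 + g*(-4 + g)/6 (r(V, g) = 2 + (g*4 + g*(-4 + g)/2)/3 = 2 + (4*g + g*(-4 + g)/2)/3 = 2 + (4*g/3 + g*(-4 + g)/6) = 2 + 4*g/3 + g*(-4 + g)/6)
(r(-169, 129) + 12555) - 2469 = ((2 + (1/6)*129**2 + (2/3)*129) + 12555) - 2469 = ((2 + (1/6)*16641 + 86) + 12555) - 2469 = ((2 + 5547/2 + 86) + 12555) - 2469 = (5723/2 + 12555) - 2469 = 30833/2 - 2469 = 25895/2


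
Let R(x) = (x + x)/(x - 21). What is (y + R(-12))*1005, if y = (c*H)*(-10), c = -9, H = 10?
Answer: 9957540/11 ≈ 9.0523e+5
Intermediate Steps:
y = 900 (y = -9*10*(-10) = -90*(-10) = 900)
R(x) = 2*x/(-21 + x) (R(x) = (2*x)/(-21 + x) = 2*x/(-21 + x))
(y + R(-12))*1005 = (900 + 2*(-12)/(-21 - 12))*1005 = (900 + 2*(-12)/(-33))*1005 = (900 + 2*(-12)*(-1/33))*1005 = (900 + 8/11)*1005 = (9908/11)*1005 = 9957540/11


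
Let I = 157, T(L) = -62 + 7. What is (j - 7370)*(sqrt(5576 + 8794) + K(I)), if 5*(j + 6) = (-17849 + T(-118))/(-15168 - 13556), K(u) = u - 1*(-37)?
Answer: -51377175976/35905 - 264830804*sqrt(14370)/35905 ≈ -2.3151e+6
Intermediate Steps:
T(L) = -55
K(u) = 37 + u (K(u) = u + 37 = 37 + u)
j = -210954/35905 (j = -6 + ((-17849 - 55)/(-15168 - 13556))/5 = -6 + (-17904/(-28724))/5 = -6 + (-17904*(-1/28724))/5 = -6 + (1/5)*(4476/7181) = -6 + 4476/35905 = -210954/35905 ≈ -5.8753)
(j - 7370)*(sqrt(5576 + 8794) + K(I)) = (-210954/35905 - 7370)*(sqrt(5576 + 8794) + (37 + 157)) = -264830804*(sqrt(14370) + 194)/35905 = -264830804*(194 + sqrt(14370))/35905 = -51377175976/35905 - 264830804*sqrt(14370)/35905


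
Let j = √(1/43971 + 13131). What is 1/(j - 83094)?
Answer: -166078467/13800097892207 - √209819146902/27600195784414 ≈ -1.2051e-5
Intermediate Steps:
j = 11*√209819146902/43971 (j = √(1/43971 + 13131) = √(577383202/43971) = 11*√209819146902/43971 ≈ 114.59)
1/(j - 83094) = 1/(11*√209819146902/43971 - 83094) = 1/(-83094 + 11*√209819146902/43971)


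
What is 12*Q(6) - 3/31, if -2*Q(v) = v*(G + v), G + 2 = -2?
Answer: -2235/31 ≈ -72.097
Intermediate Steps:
G = -4 (G = -2 - 2 = -4)
Q(v) = -v*(-4 + v)/2
12*Q(6) - 3/31 = 12*((1/2)*6*(4 - 1*6)) - 3/31 = 12*((1/2)*6*(4 - 6)) - 3*1/31 = 12*((1/2)*6*(-2)) - 3/31 = 12*(-6) - 3/31 = -72 - 3/31 = -2235/31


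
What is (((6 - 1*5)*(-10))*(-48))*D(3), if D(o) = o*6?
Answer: 8640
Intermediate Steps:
D(o) = 6*o
(((6 - 1*5)*(-10))*(-48))*D(3) = (((6 - 1*5)*(-10))*(-48))*(6*3) = (((6 - 5)*(-10))*(-48))*18 = ((1*(-10))*(-48))*18 = -10*(-48)*18 = 480*18 = 8640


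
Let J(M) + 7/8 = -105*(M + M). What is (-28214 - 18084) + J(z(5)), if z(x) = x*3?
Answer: -395591/8 ≈ -49449.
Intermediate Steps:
z(x) = 3*x
J(M) = -7/8 - 210*M (J(M) = -7/8 - 105*(M + M) = -7/8 - 210*M)
(-28214 - 18084) + J(z(5)) = (-28214 - 18084) + (-7/8 - 630*5) = -46298 + (-7/8 - 210*15) = -46298 + (-7/8 - 3150) = -46298 - 25207/8 = -395591/8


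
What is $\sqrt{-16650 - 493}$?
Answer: $i \sqrt{17143} \approx 130.93 i$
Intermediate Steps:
$\sqrt{-16650 - 493} = \sqrt{-17143} = i \sqrt{17143}$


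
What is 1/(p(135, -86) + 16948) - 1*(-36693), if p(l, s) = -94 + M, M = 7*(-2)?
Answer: 617910121/16840 ≈ 36693.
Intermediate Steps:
M = -14
p(l, s) = -108 (p(l, s) = -94 - 14 = -108)
1/(p(135, -86) + 16948) - 1*(-36693) = 1/(-108 + 16948) - 1*(-36693) = 1/16840 + 36693 = 617910121/16840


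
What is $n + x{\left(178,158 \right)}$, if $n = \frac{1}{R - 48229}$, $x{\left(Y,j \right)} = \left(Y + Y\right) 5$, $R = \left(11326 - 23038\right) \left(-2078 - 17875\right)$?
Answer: $\frac{415881526461}{233641307} \approx 1780.0$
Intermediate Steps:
$R = 233689536$ ($R = \left(-11712\right) \left(-19953\right) = 233689536$)
$x{\left(Y,j \right)} = 10 Y$ ($x{\left(Y,j \right)} = 2 Y 5 = 10 Y$)
$n = \frac{1}{233641307}$ ($n = \frac{1}{233689536 - 48229} = \frac{1}{233641307} \approx 4.2801 \cdot 10^{-9}$)
$n + x{\left(178,158 \right)} = \frac{1}{233641307} + 10 \cdot 178 = \frac{1}{233641307} + 1780 = \frac{415881526461}{233641307}$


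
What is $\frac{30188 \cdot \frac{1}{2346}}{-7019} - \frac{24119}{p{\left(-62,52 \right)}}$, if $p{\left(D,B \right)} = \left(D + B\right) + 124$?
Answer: $- \frac{22064485541}{104288302} \approx -211.57$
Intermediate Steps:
$p{\left(D,B \right)} = 124 + B + D$ ($p{\left(D,B \right)} = \left(B + D\right) + 124 = 124 + B + D$)
$\frac{30188 \cdot \frac{1}{2346}}{-7019} - \frac{24119}{p{\left(-62,52 \right)}} = \frac{30188 \cdot \frac{1}{2346}}{-7019} - \frac{24119}{124 + 52 - 62} = 30188 \cdot \frac{1}{2346} \left(- \frac{1}{7019}\right) - \frac{24119}{114} = \frac{15094}{1173} \left(- \frac{1}{7019}\right) - \frac{24119}{114} = - \frac{15094}{8233287} - \frac{24119}{114} = - \frac{22064485541}{104288302}$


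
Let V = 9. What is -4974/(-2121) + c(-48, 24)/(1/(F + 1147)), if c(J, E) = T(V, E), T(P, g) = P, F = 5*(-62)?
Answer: 5327489/707 ≈ 7535.3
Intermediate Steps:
F = -310
c(J, E) = 9
-4974/(-2121) + c(-48, 24)/(1/(F + 1147)) = -4974/(-2121) + 9/(1/(-310 + 1147)) = -4974*(-1/2121) + 9/(1/837) = 1658/707 + 9/(1/837) = 1658/707 + 9*837 = 1658/707 + 7533 = 5327489/707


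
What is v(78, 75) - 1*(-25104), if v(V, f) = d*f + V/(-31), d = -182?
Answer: 354996/31 ≈ 11451.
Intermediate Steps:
v(V, f) = -182*f - V/31 (v(V, f) = -182*f + V/(-31) = -182*f + V*(-1/31) = -182*f - V/31)
v(78, 75) - 1*(-25104) = (-182*75 - 1/31*78) - 1*(-25104) = (-13650 - 78/31) + 25104 = -423228/31 + 25104 = 354996/31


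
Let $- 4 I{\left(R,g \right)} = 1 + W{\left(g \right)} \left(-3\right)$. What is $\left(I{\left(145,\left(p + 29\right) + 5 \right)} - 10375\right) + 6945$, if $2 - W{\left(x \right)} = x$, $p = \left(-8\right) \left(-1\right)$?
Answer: $- \frac{13841}{4} \approx -3460.3$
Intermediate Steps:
$p = 8$
$W{\left(x \right)} = 2 - x$
$I{\left(R,g \right)} = \frac{5}{4} - \frac{3 g}{4}$ ($I{\left(R,g \right)} = - \frac{1 + \left(2 - g\right) \left(-3\right)}{4} = - \frac{1 + \left(-6 + 3 g\right)}{4} = - \frac{-5 + 3 g}{4} = \frac{5}{4} - \frac{3 g}{4}$)
$\left(I{\left(145,\left(p + 29\right) + 5 \right)} - 10375\right) + 6945 = \left(\left(\frac{5}{4} - \frac{3 \left(\left(8 + 29\right) + 5\right)}{4}\right) - 10375\right) + 6945 = \left(\left(\frac{5}{4} - \frac{3 \left(37 + 5\right)}{4}\right) - 10375\right) + 6945 = \left(\left(\frac{5}{4} - \frac{63}{2}\right) - 10375\right) + 6945 = \left(- \frac{121}{4} - 10375\right) + 6945 = - \frac{41621}{4} + 6945 = - \frac{13841}{4}$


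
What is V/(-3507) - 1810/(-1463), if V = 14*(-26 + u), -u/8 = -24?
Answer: 421094/732963 ≈ 0.57451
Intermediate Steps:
u = 192 (u = -8*(-24) = 192)
V = 2324 (V = 14*(-26 + 192) = 14*166 = 2324)
V/(-3507) - 1810/(-1463) = 2324/(-3507) - 1810/(-1463) = 2324*(-1/3507) - 1810*(-1/1463) = -332/501 + 1810/1463 = 421094/732963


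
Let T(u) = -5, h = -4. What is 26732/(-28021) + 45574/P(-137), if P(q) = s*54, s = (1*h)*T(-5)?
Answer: 624079247/15131340 ≈ 41.244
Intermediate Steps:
s = 20 (s = (1*(-4))*(-5) = -4*(-5) = 20)
P(q) = 1080 (P(q) = 20*54 = 1080)
26732/(-28021) + 45574/P(-137) = 26732/(-28021) + 45574/1080 = 26732*(-1/28021) + 45574*(1/1080) = -26732/28021 + 22787/540 = 624079247/15131340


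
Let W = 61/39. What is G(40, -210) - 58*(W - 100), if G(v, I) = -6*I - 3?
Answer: 271685/39 ≈ 6966.3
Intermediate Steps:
G(v, I) = -3 - 6*I
W = 61/39 (W = 61*(1/39) = 61/39 ≈ 1.5641)
G(40, -210) - 58*(W - 100) = (-3 - 6*(-210)) - 58*(61/39 - 100) = (-3 + 1260) - 58*(-3839/39) = 1257 + 222662/39 = 271685/39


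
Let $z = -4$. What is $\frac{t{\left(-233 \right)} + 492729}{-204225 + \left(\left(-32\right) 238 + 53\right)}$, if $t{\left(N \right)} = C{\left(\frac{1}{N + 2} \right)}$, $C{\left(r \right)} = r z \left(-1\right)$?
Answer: $- \frac{113820395}{48923028} \approx -2.3265$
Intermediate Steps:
$C{\left(r \right)} = 4 r$ ($C{\left(r \right)} = r \left(-4\right) \left(-1\right) = - 4 r \left(-1\right) = 4 r$)
$t{\left(N \right)} = \frac{4}{2 + N}$ ($t{\left(N \right)} = \frac{4}{N + 2} = \frac{4}{2 + N}$)
$\frac{t{\left(-233 \right)} + 492729}{-204225 + \left(\left(-32\right) 238 + 53\right)} = \frac{\frac{4}{2 - 233} + 492729}{-204225 + \left(\left(-32\right) 238 + 53\right)} = \frac{\frac{4}{-231} + 492729}{-204225 + \left(-7616 + 53\right)} = \frac{4 \left(- \frac{1}{231}\right) + 492729}{-204225 - 7563} = \frac{- \frac{4}{231} + 492729}{-211788} = \frac{113820395}{231} \left(- \frac{1}{211788}\right) = - \frac{113820395}{48923028}$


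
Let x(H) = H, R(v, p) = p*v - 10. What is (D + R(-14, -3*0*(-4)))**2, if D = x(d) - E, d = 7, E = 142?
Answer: 21025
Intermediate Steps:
R(v, p) = -10 + p*v
D = -135 (D = 7 - 1*142 = 7 - 142 = -135)
(D + R(-14, -3*0*(-4)))**2 = (-135 + (-10 + (-3*0*(-4))*(-14)))**2 = (-135 + (-10 + (0*(-4))*(-14)))**2 = (-135 + (-10 + 0*(-14)))**2 = (-135 + (-10 + 0))**2 = (-135 - 10)**2 = (-145)**2 = 21025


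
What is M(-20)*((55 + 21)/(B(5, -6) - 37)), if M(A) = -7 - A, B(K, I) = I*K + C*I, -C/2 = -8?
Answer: -988/163 ≈ -6.0613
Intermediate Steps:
C = 16 (C = -2*(-8) = 16)
B(K, I) = 16*I + I*K (B(K, I) = I*K + 16*I = 16*I + I*K)
M(-20)*((55 + 21)/(B(5, -6) - 37)) = (-7 - 1*(-20))*((55 + 21)/(-6*(16 + 5) - 37)) = (-7 + 20)*(76/(-6*21 - 37)) = 13*(76/(-126 - 37)) = 13*(76/(-163)) = 13*(76*(-1/163)) = 13*(-76/163) = -988/163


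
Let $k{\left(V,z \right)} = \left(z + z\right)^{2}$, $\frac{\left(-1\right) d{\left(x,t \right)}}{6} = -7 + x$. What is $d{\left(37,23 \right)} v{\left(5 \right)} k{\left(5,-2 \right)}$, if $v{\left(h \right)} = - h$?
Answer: $14400$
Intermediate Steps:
$d{\left(x,t \right)} = 42 - 6 x$ ($d{\left(x,t \right)} = - 6 \left(-7 + x\right) = 42 - 6 x$)
$k{\left(V,z \right)} = 4 z^{2}$ ($k{\left(V,z \right)} = \left(2 z\right)^{2} = 4 z^{2}$)
$d{\left(37,23 \right)} v{\left(5 \right)} k{\left(5,-2 \right)} = \left(42 - 222\right) \left(-1\right) 5 \cdot 4 \left(-2\right)^{2} = \left(42 - 222\right) \left(- 5 \cdot 4 \cdot 4\right) = - 180 \left(\left(-5\right) 16\right) = \left(-180\right) \left(-80\right) = 14400$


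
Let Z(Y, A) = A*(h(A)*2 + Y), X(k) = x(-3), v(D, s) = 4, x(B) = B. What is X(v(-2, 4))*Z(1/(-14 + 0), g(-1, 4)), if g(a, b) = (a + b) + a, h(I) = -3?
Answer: 255/7 ≈ 36.429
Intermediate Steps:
X(k) = -3
g(a, b) = b + 2*a
Z(Y, A) = A*(-6 + Y) (Z(Y, A) = A*(-3*2 + Y) = A*(-6 + Y))
X(v(-2, 4))*Z(1/(-14 + 0), g(-1, 4)) = -3*(4 + 2*(-1))*(-6 + 1/(-14 + 0)) = -3*(4 - 2)*(-6 + 1/(-14)) = -6*(-6 - 1/14) = -6*(-85)/14 = -3*(-85/7) = 255/7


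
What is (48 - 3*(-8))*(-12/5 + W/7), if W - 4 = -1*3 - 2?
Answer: -6408/35 ≈ -183.09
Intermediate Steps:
W = -1 (W = 4 + (-1*3 - 2) = 4 + (-3 - 2) = 4 - 5 = -1)
(48 - 3*(-8))*(-12/5 + W/7) = (48 - 3*(-8))*(-12/5 - 1/7) = (48 + 24)*(-12*1/5 - 1*1/7) = 72*(-12/5 - 1/7) = 72*(-89/35) = -6408/35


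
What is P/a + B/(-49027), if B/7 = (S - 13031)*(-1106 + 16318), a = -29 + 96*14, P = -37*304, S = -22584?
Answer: 4986490917204/64470505 ≈ 77345.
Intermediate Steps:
P = -11248
a = 1315 (a = -29 + 1344 = 1315)
B = -3792427660 (B = 7*((-22584 - 13031)*(-1106 + 16318)) = 7*(-35615*15212) = 7*(-541775380) = -3792427660)
P/a + B/(-49027) = -11248/1315 - 3792427660/(-49027) = -11248*1/1315 - 3792427660*(-1/49027) = -11248/1315 + 3792427660/49027 = 4986490917204/64470505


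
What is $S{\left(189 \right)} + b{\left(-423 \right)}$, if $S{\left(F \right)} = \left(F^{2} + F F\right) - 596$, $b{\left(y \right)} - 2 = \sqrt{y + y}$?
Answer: $70848 + 3 i \sqrt{94} \approx 70848.0 + 29.086 i$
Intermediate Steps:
$b{\left(y \right)} = 2 + \sqrt{2} \sqrt{y}$ ($b{\left(y \right)} = 2 + \sqrt{y + y} = 2 + \sqrt{2 y} = 2 + \sqrt{2} \sqrt{y}$)
$S{\left(F \right)} = -596 + 2 F^{2}$ ($S{\left(F \right)} = \left(F^{2} + F^{2}\right) - 596 = 2 F^{2} - 596 = -596 + 2 F^{2}$)
$S{\left(189 \right)} + b{\left(-423 \right)} = \left(-596 + 2 \cdot 189^{2}\right) + \left(2 + \sqrt{2} \sqrt{-423}\right) = \left(-596 + 2 \cdot 35721\right) + \left(2 + \sqrt{2} \cdot 3 i \sqrt{47}\right) = \left(-596 + 71442\right) + \left(2 + 3 i \sqrt{94}\right) = 70846 + \left(2 + 3 i \sqrt{94}\right) = 70848 + 3 i \sqrt{94}$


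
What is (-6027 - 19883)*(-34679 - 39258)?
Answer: 1915707670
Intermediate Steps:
(-6027 - 19883)*(-34679 - 39258) = -25910*(-73937) = 1915707670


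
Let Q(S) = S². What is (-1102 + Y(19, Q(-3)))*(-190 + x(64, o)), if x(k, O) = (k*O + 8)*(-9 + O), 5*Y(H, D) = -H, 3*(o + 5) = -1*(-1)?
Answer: -62739406/15 ≈ -4.1826e+6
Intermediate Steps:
o = -14/3 (o = -5 + (-1*(-1))/3 = -5 + (⅓)*1 = -5 + ⅓ = -14/3 ≈ -4.6667)
Y(H, D) = -H/5 (Y(H, D) = (-H)/5 = -H/5)
x(k, O) = (-9 + O)*(8 + O*k) (x(k, O) = (O*k + 8)*(-9 + O) = (8 + O*k)*(-9 + O) = (-9 + O)*(8 + O*k))
(-1102 + Y(19, Q(-3)))*(-190 + x(64, o)) = (-1102 - ⅕*19)*(-190 + (-72 + 8*(-14/3) + 64*(-14/3)² - 9*(-14/3)*64)) = (-1102 - 19/5)*(-190 + (-72 - 112/3 + 64*(196/9) + 2688)) = -5529*(-190 + (-72 - 112/3 + 12544/9 + 2688))/5 = -5529*(-190 + 35752/9)/5 = -5529/5*34042/9 = -62739406/15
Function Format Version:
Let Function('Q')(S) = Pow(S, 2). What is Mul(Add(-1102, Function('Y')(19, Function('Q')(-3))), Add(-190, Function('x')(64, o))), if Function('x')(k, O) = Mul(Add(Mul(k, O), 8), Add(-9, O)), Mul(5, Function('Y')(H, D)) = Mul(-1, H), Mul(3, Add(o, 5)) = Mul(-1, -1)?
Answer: Rational(-62739406, 15) ≈ -4.1826e+6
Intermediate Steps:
o = Rational(-14, 3) (o = Add(-5, Mul(Rational(1, 3), Mul(-1, -1))) = Add(-5, Mul(Rational(1, 3), 1)) = Add(-5, Rational(1, 3)) = Rational(-14, 3) ≈ -4.6667)
Function('Y')(H, D) = Mul(Rational(-1, 5), H) (Function('Y')(H, D) = Mul(Rational(1, 5), Mul(-1, H)) = Mul(Rational(-1, 5), H))
Function('x')(k, O) = Mul(Add(-9, O), Add(8, Mul(O, k))) (Function('x')(k, O) = Mul(Add(Mul(O, k), 8), Add(-9, O)) = Mul(Add(8, Mul(O, k)), Add(-9, O)) = Mul(Add(-9, O), Add(8, Mul(O, k))))
Mul(Add(-1102, Function('Y')(19, Function('Q')(-3))), Add(-190, Function('x')(64, o))) = Mul(Add(-1102, Mul(Rational(-1, 5), 19)), Add(-190, Add(-72, Mul(8, Rational(-14, 3)), Mul(64, Pow(Rational(-14, 3), 2)), Mul(-9, Rational(-14, 3), 64)))) = Mul(Add(-1102, Rational(-19, 5)), Add(-190, Add(-72, Rational(-112, 3), Mul(64, Rational(196, 9)), 2688))) = Mul(Rational(-5529, 5), Add(-190, Add(-72, Rational(-112, 3), Rational(12544, 9), 2688))) = Mul(Rational(-5529, 5), Add(-190, Rational(35752, 9))) = Mul(Rational(-5529, 5), Rational(34042, 9)) = Rational(-62739406, 15)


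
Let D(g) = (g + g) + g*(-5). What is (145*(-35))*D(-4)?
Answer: -60900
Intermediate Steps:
D(g) = -3*g (D(g) = 2*g - 5*g = -3*g)
(145*(-35))*D(-4) = (145*(-35))*(-3*(-4)) = -5075*12 = -60900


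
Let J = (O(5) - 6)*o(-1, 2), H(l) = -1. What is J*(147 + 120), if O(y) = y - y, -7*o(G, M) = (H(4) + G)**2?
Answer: 6408/7 ≈ 915.43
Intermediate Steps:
o(G, M) = -(-1 + G)**2/7
O(y) = 0
J = 24/7 (J = (0 - 6)*(-(-1 - 1)**2/7) = -(-6)*(-2)**2/7 = -(-6)*4/7 = -6*(-4/7) = 24/7 ≈ 3.4286)
J*(147 + 120) = 24*(147 + 120)/7 = (24/7)*267 = 6408/7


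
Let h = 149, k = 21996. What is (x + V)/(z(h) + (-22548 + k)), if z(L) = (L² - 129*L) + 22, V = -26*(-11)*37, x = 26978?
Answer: 3756/245 ≈ 15.331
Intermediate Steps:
V = 10582 (V = 286*37 = 10582)
z(L) = 22 + L² - 129*L
(x + V)/(z(h) + (-22548 + k)) = (26978 + 10582)/((22 + 149² - 129*149) + (-22548 + 21996)) = 37560/((22 + 22201 - 19221) - 552) = 37560/(3002 - 552) = 37560/2450 = 37560*(1/2450) = 3756/245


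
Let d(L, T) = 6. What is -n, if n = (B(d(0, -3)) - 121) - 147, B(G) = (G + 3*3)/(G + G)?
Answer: 1067/4 ≈ 266.75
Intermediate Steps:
B(G) = (9 + G)/(2*G) (B(G) = (G + 9)/((2*G)) = (9 + G)*(1/(2*G)) = (9 + G)/(2*G))
n = -1067/4 (n = ((½)*(9 + 6)/6 - 121) - 147 = ((½)*(⅙)*15 - 121) - 147 = (5/4 - 121) - 147 = -479/4 - 147 = -1067/4 ≈ -266.75)
-n = -1*(-1067/4) = 1067/4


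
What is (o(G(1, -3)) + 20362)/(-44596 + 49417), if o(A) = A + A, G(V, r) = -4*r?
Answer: 20386/4821 ≈ 4.2286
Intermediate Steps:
o(A) = 2*A
(o(G(1, -3)) + 20362)/(-44596 + 49417) = (2*(-4*(-3)) + 20362)/(-44596 + 49417) = (2*12 + 20362)/4821 = (24 + 20362)*(1/4821) = 20386*(1/4821) = 20386/4821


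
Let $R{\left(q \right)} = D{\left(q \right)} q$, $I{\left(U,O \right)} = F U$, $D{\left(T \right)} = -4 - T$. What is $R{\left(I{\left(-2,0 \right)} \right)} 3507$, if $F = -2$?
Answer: $-112224$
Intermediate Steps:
$I{\left(U,O \right)} = - 2 U$
$R{\left(q \right)} = q \left(-4 - q\right)$ ($R{\left(q \right)} = \left(-4 - q\right) q = q \left(-4 - q\right)$)
$R{\left(I{\left(-2,0 \right)} \right)} 3507 = - \left(-2\right) \left(-2\right) \left(4 - -4\right) 3507 = \left(-1\right) 4 \left(4 + 4\right) 3507 = \left(-1\right) 4 \cdot 8 \cdot 3507 = \left(-32\right) 3507 = -112224$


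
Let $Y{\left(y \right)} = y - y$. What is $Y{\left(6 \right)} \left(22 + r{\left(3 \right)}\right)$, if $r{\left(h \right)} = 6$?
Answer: $0$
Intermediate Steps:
$Y{\left(y \right)} = 0$
$Y{\left(6 \right)} \left(22 + r{\left(3 \right)}\right) = 0 \left(22 + 6\right) = 0 \cdot 28 = 0$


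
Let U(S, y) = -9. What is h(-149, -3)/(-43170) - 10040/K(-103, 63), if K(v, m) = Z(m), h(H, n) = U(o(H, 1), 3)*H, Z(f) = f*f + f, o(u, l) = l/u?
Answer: -9142369/3626280 ≈ -2.5211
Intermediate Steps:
Z(f) = f + f² (Z(f) = f² + f = f + f²)
h(H, n) = -9*H
K(v, m) = m*(1 + m)
h(-149, -3)/(-43170) - 10040/K(-103, 63) = -9*(-149)/(-43170) - 10040*1/(63*(1 + 63)) = 1341*(-1/43170) - 10040/(63*64) = -447/14390 - 10040/4032 = -447/14390 - 10040*1/4032 = -447/14390 - 1255/504 = -9142369/3626280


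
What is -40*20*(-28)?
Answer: 22400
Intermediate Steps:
-40*20*(-28) = -800*(-28) = 22400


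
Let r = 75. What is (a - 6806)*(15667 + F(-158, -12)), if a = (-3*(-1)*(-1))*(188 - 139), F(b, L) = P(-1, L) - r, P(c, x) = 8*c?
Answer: -108355552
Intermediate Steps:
F(b, L) = -83 (F(b, L) = 8*(-1) - 1*75 = -8 - 75 = -83)
a = -147 (a = (3*(-1))*49 = -3*49 = -147)
(a - 6806)*(15667 + F(-158, -12)) = (-147 - 6806)*(15667 - 83) = -6953*15584 = -108355552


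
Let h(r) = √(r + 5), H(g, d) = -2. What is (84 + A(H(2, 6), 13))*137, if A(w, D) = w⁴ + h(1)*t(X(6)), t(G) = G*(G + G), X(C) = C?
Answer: 13700 + 9864*√6 ≈ 37862.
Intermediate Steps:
h(r) = √(5 + r)
t(G) = 2*G² (t(G) = G*(2*G) = 2*G²)
A(w, D) = w⁴ + 72*√6 (A(w, D) = w⁴ + √(5 + 1)*(2*6²) = w⁴ + √6*(2*36) = w⁴ + √6*72 = w⁴ + 72*√6)
(84 + A(H(2, 6), 13))*137 = (84 + ((-2)⁴ + 72*√6))*137 = (84 + (16 + 72*√6))*137 = (100 + 72*√6)*137 = 13700 + 9864*√6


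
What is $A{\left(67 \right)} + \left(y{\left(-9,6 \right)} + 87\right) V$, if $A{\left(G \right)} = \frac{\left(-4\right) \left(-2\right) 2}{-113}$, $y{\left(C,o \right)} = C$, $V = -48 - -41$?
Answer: $- \frac{61714}{113} \approx -546.14$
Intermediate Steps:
$V = -7$ ($V = -48 + 41 = -7$)
$A{\left(G \right)} = - \frac{16}{113}$ ($A{\left(G \right)} = 8 \cdot 2 \left(- \frac{1}{113}\right) = 16 \left(- \frac{1}{113}\right) = - \frac{16}{113}$)
$A{\left(67 \right)} + \left(y{\left(-9,6 \right)} + 87\right) V = - \frac{16}{113} + \left(-9 + 87\right) \left(-7\right) = - \frac{16}{113} + 78 \left(-7\right) = - \frac{16}{113} - 546 = - \frac{61714}{113}$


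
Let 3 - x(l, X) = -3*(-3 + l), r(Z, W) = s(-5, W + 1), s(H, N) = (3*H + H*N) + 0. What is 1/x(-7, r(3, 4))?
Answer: -1/27 ≈ -0.037037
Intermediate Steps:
s(H, N) = 3*H + H*N
r(Z, W) = -20 - 5*W (r(Z, W) = -5*(3 + (W + 1)) = -5*(3 + (1 + W)) = -5*(4 + W) = -20 - 5*W)
x(l, X) = -6 + 3*l (x(l, X) = 3 - (-3)*(-3 + l) = 3 - (9 - 3*l) = 3 + (-9 + 3*l) = -6 + 3*l)
1/x(-7, r(3, 4)) = 1/(-6 + 3*(-7)) = 1/(-6 - 21) = 1/(-27) = -1/27*1 = -1/27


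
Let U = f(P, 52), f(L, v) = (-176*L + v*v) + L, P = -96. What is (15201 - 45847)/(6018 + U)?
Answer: -2189/1823 ≈ -1.2008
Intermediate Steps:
f(L, v) = v² - 175*L (f(L, v) = (-176*L + v²) + L = (v² - 176*L) + L = v² - 175*L)
U = 19504 (U = 52² - 175*(-96) = 2704 + 16800 = 19504)
(15201 - 45847)/(6018 + U) = (15201 - 45847)/(6018 + 19504) = -30646/25522 = -30646*1/25522 = -2189/1823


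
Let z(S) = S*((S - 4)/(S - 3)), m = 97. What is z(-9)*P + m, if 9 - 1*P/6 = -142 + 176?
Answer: 3119/2 ≈ 1559.5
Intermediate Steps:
P = -150 (P = 54 - 6*(-142 + 176) = 54 - 6*34 = 54 - 204 = -150)
z(S) = S*(-4 + S)/(-3 + S) (z(S) = S*((-4 + S)/(-3 + S)) = S*(-4 + S)/(-3 + S))
z(-9)*P + m = -9*(-4 - 9)/(-3 - 9)*(-150) + 97 = -9*(-13)/(-12)*(-150) + 97 = -9*(-1/12)*(-13)*(-150) + 97 = -39/4*(-150) + 97 = 2925/2 + 97 = 3119/2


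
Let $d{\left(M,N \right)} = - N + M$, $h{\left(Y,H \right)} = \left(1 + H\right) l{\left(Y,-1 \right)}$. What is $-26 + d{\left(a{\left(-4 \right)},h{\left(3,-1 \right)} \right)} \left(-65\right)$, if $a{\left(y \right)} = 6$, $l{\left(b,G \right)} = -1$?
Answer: $-416$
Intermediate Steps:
$h{\left(Y,H \right)} = -1 - H$ ($h{\left(Y,H \right)} = \left(1 + H\right) \left(-1\right) = -1 - H$)
$d{\left(M,N \right)} = M - N$
$-26 + d{\left(a{\left(-4 \right)},h{\left(3,-1 \right)} \right)} \left(-65\right) = -26 + \left(6 - \left(-1 - -1\right)\right) \left(-65\right) = -26 + \left(6 - \left(-1 + 1\right)\right) \left(-65\right) = -26 + \left(6 - 0\right) \left(-65\right) = -26 + \left(6 + 0\right) \left(-65\right) = -26 + 6 \left(-65\right) = -26 - 390 = -416$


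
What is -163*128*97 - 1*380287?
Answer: -2404095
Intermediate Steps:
-163*128*97 - 1*380287 = -20864*97 - 380287 = -2023808 - 380287 = -2404095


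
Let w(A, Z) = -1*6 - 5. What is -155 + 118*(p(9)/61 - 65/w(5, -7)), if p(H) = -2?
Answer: 361269/671 ≈ 538.40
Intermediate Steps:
w(A, Z) = -11 (w(A, Z) = -6 - 5 = -11)
-155 + 118*(p(9)/61 - 65/w(5, -7)) = -155 + 118*(-2/61 - 65/(-11)) = -155 + 118*(-2*1/61 - 65*(-1/11)) = -155 + 118*(-2/61 + 65/11) = -155 + 118*(3943/671) = -155 + 465274/671 = 361269/671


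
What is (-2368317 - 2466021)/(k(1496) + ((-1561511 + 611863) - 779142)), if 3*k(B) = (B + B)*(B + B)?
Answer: -7251507/1882847 ≈ -3.8514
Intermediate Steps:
k(B) = 4*B²/3 (k(B) = ((B + B)*(B + B))/3 = ((2*B)*(2*B))/3 = (4*B²)/3 = 4*B²/3)
(-2368317 - 2466021)/(k(1496) + ((-1561511 + 611863) - 779142)) = (-2368317 - 2466021)/((4/3)*1496² + ((-1561511 + 611863) - 779142)) = -4834338/((4/3)*2238016 + (-949648 - 779142)) = -4834338/(8952064/3 - 1728790) = -4834338/3765694/3 = -4834338*3/3765694 = -7251507/1882847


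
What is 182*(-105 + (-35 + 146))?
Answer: 1092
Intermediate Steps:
182*(-105 + (-35 + 146)) = 182*(-105 + 111) = 182*6 = 1092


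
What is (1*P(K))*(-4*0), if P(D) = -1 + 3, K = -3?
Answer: 0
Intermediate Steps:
P(D) = 2
(1*P(K))*(-4*0) = (1*2)*(-4*0) = 2*0 = 0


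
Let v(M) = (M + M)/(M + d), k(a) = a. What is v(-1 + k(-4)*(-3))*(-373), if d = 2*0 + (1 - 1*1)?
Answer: -746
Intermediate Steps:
d = 0 (d = 0 + (1 - 1) = 0 + 0 = 0)
v(M) = 2 (v(M) = (M + M)/(M + 0) = (2*M)/M = 2)
v(-1 + k(-4)*(-3))*(-373) = 2*(-373) = -746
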